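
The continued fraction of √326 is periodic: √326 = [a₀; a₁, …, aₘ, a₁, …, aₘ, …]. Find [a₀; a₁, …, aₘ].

a₀ = ⌊√326⌋ = 18.
With m₀=0, d₀=1 and mₖ₊₁ = dₖaₖ − mₖ, dₖ₊₁ = (n − mₖ₊₁²)/dₖ, aₖ₊₁ = ⌊(a₀+mₖ₊₁)/dₖ₊₁⌋:
  k=1: m=18, d=2, a=18
  k=2: m=18, d=1, a=36
d=1 and a=2a₀=36 at k=2, so the next step gives (m, d) = (18, 2) again — its k=1 value — and the period has length 2.

[18; 18, 36]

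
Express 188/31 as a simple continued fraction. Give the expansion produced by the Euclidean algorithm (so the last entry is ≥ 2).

188 = 6·31 + 2
31 = 15·2 + 1
2 = 2·1 + 0  (stop)
So 188/31 = [6; 15, 2].

[6; 15, 2]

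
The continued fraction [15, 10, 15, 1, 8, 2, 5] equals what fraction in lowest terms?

251163/16634

Fold from the inside: start with 5/1.
  2 + 1/5 = 11/5
  8 + 5/11 = 93/11
  1 + 11/93 = 104/93
  15 + 93/104 = 1653/104
  10 + 104/1653 = 16634/1653
  15 + 1653/16634 = 251163/16634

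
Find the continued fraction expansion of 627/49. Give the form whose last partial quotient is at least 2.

627 = 12×49 + 39
49 = 1×39 + 10
39 = 3×10 + 9
10 = 1×9 + 1
9 = 9×1 + 0  (stop)
So 627/49 = [12; 1, 3, 1, 9].

[12; 1, 3, 1, 9]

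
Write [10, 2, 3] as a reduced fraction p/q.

73/7

Using pₖ = aₖpₖ₋₁ + pₖ₋₂ and qₖ = aₖqₖ₋₁ + qₖ₋₂:
  k=0: a=10, p=10, q=1
  k=1: a=2, p=21, q=2
  k=2: a=3, p=73, q=7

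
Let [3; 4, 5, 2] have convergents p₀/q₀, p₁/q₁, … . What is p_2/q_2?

68/21

Using pₖ = aₖpₖ₋₁ + pₖ₋₂, qₖ = aₖqₖ₋₁ + qₖ₋₂ (with p₋₁=1, p₋₂=0, q₋₁=0, q₋₂=1):
  k=0: a=3, p=3, q=1
  k=1: a=4, p=13, q=4
  k=2: a=5, p=68, q=21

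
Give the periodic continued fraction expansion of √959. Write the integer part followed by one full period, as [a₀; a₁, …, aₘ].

a₀ = ⌊√959⌋ = 30.
With m₀=0, d₀=1 and mₖ₊₁ = dₖaₖ − mₖ, dₖ₊₁ = (n − mₖ₊₁²)/dₖ, aₖ₊₁ = ⌊(a₀+mₖ₊₁)/dₖ₊₁⌋:
  k=1: m=30, d=59, a=1
  k=2: m=29, d=2, a=29
  k=3: m=29, d=59, a=1
  k=4: m=30, d=1, a=60
d=1 and a=2a₀=60 at k=4, so the next step gives (m, d) = (30, 59) again — its k=1 value — and the period has length 4.

[30; 1, 29, 1, 60]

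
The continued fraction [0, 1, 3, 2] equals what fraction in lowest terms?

Fold from the inside: start with 2/1.
  3 + 1/2 = 7/2
  1 + 2/7 = 9/7
  0 + 7/9 = 7/9

7/9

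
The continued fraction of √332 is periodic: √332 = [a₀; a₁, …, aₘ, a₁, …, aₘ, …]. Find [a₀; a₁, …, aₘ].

a₀ = ⌊√332⌋ = 18.

[18; 4, 1, 1, 8, 1, 1, 4, 36]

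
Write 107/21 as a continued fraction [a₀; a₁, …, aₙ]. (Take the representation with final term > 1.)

[5; 10, 2]

107 = 5·21 + 2
21 = 10·2 + 1
2 = 2·1 + 0  (stop)
So 107/21 = [5; 10, 2].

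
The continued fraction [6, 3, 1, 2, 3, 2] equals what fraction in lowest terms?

Fold from the inside: start with 2/1.
  3 + 1/2 = 7/2
  2 + 2/7 = 16/7
  1 + 7/16 = 23/16
  3 + 16/23 = 85/23
  6 + 23/85 = 533/85

533/85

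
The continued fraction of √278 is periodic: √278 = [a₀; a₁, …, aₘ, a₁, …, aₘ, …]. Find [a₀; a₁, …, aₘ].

[16; 1, 2, 16, 2, 1, 32]

a₀ = ⌊√278⌋ = 16.
With m₀=0, d₀=1 and mₖ₊₁ = dₖaₖ − mₖ, dₖ₊₁ = (n − mₖ₊₁²)/dₖ, aₖ₊₁ = ⌊(a₀+mₖ₊₁)/dₖ₊₁⌋:
  k=1: m=16, d=22, a=1
  k=2: m=6, d=11, a=2
  k=3: m=16, d=2, a=16
  k=4: m=16, d=11, a=2
  k=5: m=6, d=22, a=1
  k=6: m=16, d=1, a=32
d=1 and a=2a₀=32 at k=6, so the next step gives (m, d) = (16, 22) again — its k=1 value — and the period has length 6.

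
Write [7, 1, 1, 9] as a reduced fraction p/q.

Using pₖ = aₖpₖ₋₁ + pₖ₋₂ and qₖ = aₖqₖ₋₁ + qₖ₋₂:
  k=0: a=7, p=7, q=1
  k=1: a=1, p=8, q=1
  k=2: a=1, p=15, q=2
  k=3: a=9, p=143, q=19

143/19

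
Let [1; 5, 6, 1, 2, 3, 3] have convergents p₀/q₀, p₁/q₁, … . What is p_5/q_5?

Using pₖ = aₖpₖ₋₁ + pₖ₋₂, qₖ = aₖqₖ₋₁ + qₖ₋₂ (with p₋₁=1, p₋₂=0, q₋₁=0, q₋₂=1):
  k=0: a=1, p=1, q=1
  k=1: a=5, p=6, q=5
  k=2: a=6, p=37, q=31
  k=3: a=1, p=43, q=36
  k=4: a=2, p=123, q=103
  k=5: a=3, p=412, q=345

412/345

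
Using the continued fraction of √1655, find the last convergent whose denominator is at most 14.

122/3

√1655 = [40; 1, 2, 7, 16, 7, 2, 1, 80, …] (period length 8).
Convergents:
  p_0/q_0 = 40/1
  p_1/q_1 = 41/1
  p_2/q_2 = 122/3
  p_3/q_3 = 895/22
q_2 = 3 ≤ 14 < 22 = q_3, so the answer is 122/3.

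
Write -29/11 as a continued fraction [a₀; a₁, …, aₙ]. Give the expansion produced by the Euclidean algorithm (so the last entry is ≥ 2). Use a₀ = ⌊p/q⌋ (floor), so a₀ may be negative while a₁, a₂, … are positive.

[-3; 2, 1, 3]

-29 = -3·11 + 4
11 = 2·4 + 3
4 = 1·3 + 1
3 = 3·1 + 0  (stop)
So -29/11 = [-3; 2, 1, 3].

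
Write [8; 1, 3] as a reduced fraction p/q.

Fold from the inside: start with 3/1.
  1 + 1/3 = 4/3
  8 + 3/4 = 35/4

35/4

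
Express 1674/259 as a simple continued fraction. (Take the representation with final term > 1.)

[6; 2, 6, 3, 6]

1674 = 6×259 + 120
259 = 2×120 + 19
120 = 6×19 + 6
19 = 3×6 + 1
6 = 6×1 + 0  (stop)
So 1674/259 = [6; 2, 6, 3, 6].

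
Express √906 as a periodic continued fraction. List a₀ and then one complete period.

a₀ = ⌊√906⌋ = 30.
With m₀=0, d₀=1 and mₖ₊₁ = dₖaₖ − mₖ, dₖ₊₁ = (n − mₖ₊₁²)/dₖ, aₖ₊₁ = ⌊(a₀+mₖ₊₁)/dₖ₊₁⌋:
  k=1: m=30, d=6, a=10
  k=2: m=30, d=1, a=60
d=1 and a=2a₀=60 at k=2, so the next step gives (m, d) = (30, 6) again — its k=1 value — and the period has length 2.

[30; 10, 60]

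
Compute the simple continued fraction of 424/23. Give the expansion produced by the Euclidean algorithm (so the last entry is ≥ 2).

424 = 18×23 + 10
23 = 2×10 + 3
10 = 3×3 + 1
3 = 3×1 + 0  (stop)
So 424/23 = [18; 2, 3, 3].

[18; 2, 3, 3]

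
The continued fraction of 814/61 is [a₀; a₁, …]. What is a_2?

1

814 = 13·61 + 21   →  a_0 = 13
61 = 2·21 + 19   →  a_1 = 2
21 = 1·19 + 2   →  a_2 = 1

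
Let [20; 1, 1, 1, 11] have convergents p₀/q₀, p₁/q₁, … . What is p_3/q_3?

Using pₖ = aₖpₖ₋₁ + pₖ₋₂, qₖ = aₖqₖ₋₁ + qₖ₋₂ (with p₋₁=1, p₋₂=0, q₋₁=0, q₋₂=1):
  k=0: a=20, p=20, q=1
  k=1: a=1, p=21, q=1
  k=2: a=1, p=41, q=2
  k=3: a=1, p=62, q=3

62/3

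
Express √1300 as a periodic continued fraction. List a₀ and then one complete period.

a₀ = ⌊√1300⌋ = 36.
With m₀=0, d₀=1 and mₖ₊₁ = dₖaₖ − mₖ, dₖ₊₁ = (n − mₖ₊₁²)/dₖ, aₖ₊₁ = ⌊(a₀+mₖ₊₁)/dₖ₊₁⌋:
  k=1: m=36, d=4, a=18
  k=2: m=36, d=1, a=72
d=1 and a=2a₀=72 at k=2, so the next step gives (m, d) = (36, 4) again — its k=1 value — and the period has length 2.

[36; 18, 72]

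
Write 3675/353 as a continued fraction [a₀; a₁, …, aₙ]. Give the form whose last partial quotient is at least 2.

[10; 2, 2, 3, 3, 6]

3675 = 10·353 + 145
353 = 2·145 + 63
145 = 2·63 + 19
63 = 3·19 + 6
19 = 3·6 + 1
6 = 6·1 + 0  (stop)
So 3675/353 = [10; 2, 2, 3, 3, 6].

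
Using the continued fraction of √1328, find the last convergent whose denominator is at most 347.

5940/163

√1328 = [36; 2, 3, 1, 3, 1, 3, 2, 72, …] (period length 8).
Convergents:
  p_0/q_0 = 36/1
  p_1/q_1 = 73/2
  p_2/q_2 = 255/7
  p_3/q_3 = 328/9
  p_4/q_4 = 1239/34
  p_5/q_5 = 1567/43
  p_6/q_6 = 5940/163
  p_7/q_7 = 13447/369
q_6 = 163 ≤ 347 < 369 = q_7, so the answer is 5940/163.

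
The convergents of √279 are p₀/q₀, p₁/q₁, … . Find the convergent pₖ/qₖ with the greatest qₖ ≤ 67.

1069/64

√279 = [16; 1, 2, 2, 1, 2, 2, 1, 32, …] (period length 8).
Convergents:
  p_0/q_0 = 16/1
  p_1/q_1 = 17/1
  p_2/q_2 = 50/3
  p_3/q_3 = 117/7
  p_4/q_4 = 167/10
  p_5/q_5 = 451/27
  p_6/q_6 = 1069/64
  p_7/q_7 = 1520/91
q_6 = 64 ≤ 67 < 91 = q_7, so the answer is 1069/64.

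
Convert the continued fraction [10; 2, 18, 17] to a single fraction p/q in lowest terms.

Using pₖ = aₖpₖ₋₁ + pₖ₋₂ and qₖ = aₖqₖ₋₁ + qₖ₋₂:
  k=0: a=10, p=10, q=1
  k=1: a=2, p=21, q=2
  k=2: a=18, p=388, q=37
  k=3: a=17, p=6617, q=631

6617/631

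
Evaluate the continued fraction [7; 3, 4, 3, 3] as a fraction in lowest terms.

Fold from the inside: start with 3/1.
  3 + 1/3 = 10/3
  4 + 3/10 = 43/10
  3 + 10/43 = 139/43
  7 + 43/139 = 1016/139

1016/139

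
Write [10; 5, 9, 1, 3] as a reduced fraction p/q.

2029/199

Using pₖ = aₖpₖ₋₁ + pₖ₋₂ and qₖ = aₖqₖ₋₁ + qₖ₋₂:
  k=0: a=10, p=10, q=1
  k=1: a=5, p=51, q=5
  k=2: a=9, p=469, q=46
  k=3: a=1, p=520, q=51
  k=4: a=3, p=2029, q=199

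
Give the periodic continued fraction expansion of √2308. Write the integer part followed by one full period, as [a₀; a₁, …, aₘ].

[48; 24, 96]

a₀ = ⌊√2308⌋ = 48.
With m₀=0, d₀=1 and mₖ₊₁ = dₖaₖ − mₖ, dₖ₊₁ = (n − mₖ₊₁²)/dₖ, aₖ₊₁ = ⌊(a₀+mₖ₊₁)/dₖ₊₁⌋:
  k=1: m=48, d=4, a=24
  k=2: m=48, d=1, a=96
d=1 and a=2a₀=96 at k=2, so the next step gives (m, d) = (48, 4) again — its k=1 value — and the period has length 2.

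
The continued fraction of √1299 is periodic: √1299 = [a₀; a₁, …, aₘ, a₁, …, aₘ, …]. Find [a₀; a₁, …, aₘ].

[36; 24, 72]

a₀ = ⌊√1299⌋ = 36.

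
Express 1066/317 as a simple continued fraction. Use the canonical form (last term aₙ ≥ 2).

[3; 2, 1, 3, 9, 3]

1066 = 3*317 + 115
317 = 2*115 + 87
115 = 1*87 + 28
87 = 3*28 + 3
28 = 9*3 + 1
3 = 3*1 + 0  (stop)
So 1066/317 = [3; 2, 1, 3, 9, 3].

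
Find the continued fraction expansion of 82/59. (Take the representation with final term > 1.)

[1; 2, 1, 1, 3, 3]

82 = 1·59 + 23
59 = 2·23 + 13
23 = 1·13 + 10
13 = 1·10 + 3
10 = 3·3 + 1
3 = 3·1 + 0  (stop)
So 82/59 = [1; 2, 1, 1, 3, 3].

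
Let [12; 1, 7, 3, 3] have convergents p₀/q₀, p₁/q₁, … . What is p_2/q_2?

Using pₖ = aₖpₖ₋₁ + pₖ₋₂, qₖ = aₖqₖ₋₁ + qₖ₋₂ (with p₋₁=1, p₋₂=0, q₋₁=0, q₋₂=1):
  k=0: a=12, p=12, q=1
  k=1: a=1, p=13, q=1
  k=2: a=7, p=103, q=8

103/8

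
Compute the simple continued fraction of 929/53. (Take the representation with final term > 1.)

[17; 1, 1, 8, 3]

929 = 17×53 + 28
53 = 1×28 + 25
28 = 1×25 + 3
25 = 8×3 + 1
3 = 3×1 + 0  (stop)
So 929/53 = [17; 1, 1, 8, 3].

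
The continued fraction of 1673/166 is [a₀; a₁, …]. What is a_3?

3

1673 = 10·166 + 13   →  a_0 = 10
166 = 12·13 + 10   →  a_1 = 12
13 = 1·10 + 3   →  a_2 = 1
10 = 3·3 + 1   →  a_3 = 3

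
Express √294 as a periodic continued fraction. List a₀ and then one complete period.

[17; 6, 1, 4, 1, 6, 34]

a₀ = ⌊√294⌋ = 17.
With m₀=0, d₀=1 and mₖ₊₁ = dₖaₖ − mₖ, dₖ₊₁ = (n − mₖ₊₁²)/dₖ, aₖ₊₁ = ⌊(a₀+mₖ₊₁)/dₖ₊₁⌋:
  k=1: m=17, d=5, a=6
  k=2: m=13, d=25, a=1
  k=3: m=12, d=6, a=4
  k=4: m=12, d=25, a=1
  k=5: m=13, d=5, a=6
  k=6: m=17, d=1, a=34
d=1 and a=2a₀=34 at k=6, so the next step gives (m, d) = (17, 5) again — its k=1 value — and the period has length 6.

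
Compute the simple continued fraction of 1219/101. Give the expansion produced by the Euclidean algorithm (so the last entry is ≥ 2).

1219 = 12·101 + 7
101 = 14·7 + 3
7 = 2·3 + 1
3 = 3·1 + 0  (stop)
So 1219/101 = [12; 14, 2, 3].

[12; 14, 2, 3]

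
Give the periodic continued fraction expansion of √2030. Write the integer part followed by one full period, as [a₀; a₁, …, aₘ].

[45; 18, 90]

a₀ = ⌊√2030⌋ = 45.
With m₀=0, d₀=1 and mₖ₊₁ = dₖaₖ − mₖ, dₖ₊₁ = (n − mₖ₊₁²)/dₖ, aₖ₊₁ = ⌊(a₀+mₖ₊₁)/dₖ₊₁⌋:
  k=1: m=45, d=5, a=18
  k=2: m=45, d=1, a=90
d=1 and a=2a₀=90 at k=2, so the next step gives (m, d) = (45, 5) again — its k=1 value — and the period has length 2.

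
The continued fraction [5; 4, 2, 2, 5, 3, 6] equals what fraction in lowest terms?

Fold from the inside: start with 6/1.
  3 + 1/6 = 19/6
  5 + 6/19 = 101/19
  2 + 19/101 = 221/101
  2 + 101/221 = 543/221
  4 + 221/543 = 2393/543
  5 + 543/2393 = 12508/2393

12508/2393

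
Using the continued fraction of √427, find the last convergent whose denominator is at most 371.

5104/247

√427 = [20; 1, 1, 1, 40, …] (period length 4).
Convergents:
  p_0/q_0 = 20/1
  p_1/q_1 = 21/1
  p_2/q_2 = 41/2
  p_3/q_3 = 62/3
  p_4/q_4 = 2521/122
  p_5/q_5 = 2583/125
  p_6/q_6 = 5104/247
  p_7/q_7 = 7687/372
q_6 = 247 ≤ 371 < 372 = q_7, so the answer is 5104/247.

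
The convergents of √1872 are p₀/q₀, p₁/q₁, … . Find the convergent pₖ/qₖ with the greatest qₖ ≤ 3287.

55987/1294

√1872 = [43; 3, 1, 3, 86, …] (period length 4).
Convergents:
  p_0/q_0 = 43/1
  p_1/q_1 = 130/3
  p_2/q_2 = 173/4
  p_3/q_3 = 649/15
  p_4/q_4 = 55987/1294
  p_5/q_5 = 168610/3897
q_4 = 1294 ≤ 3287 < 3897 = q_5, so the answer is 55987/1294.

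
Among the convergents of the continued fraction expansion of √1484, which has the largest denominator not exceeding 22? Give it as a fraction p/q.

√1484 = [38; 1, 1, 10, 1, 1, 76, …] (period length 6).
Convergents:
  p_0/q_0 = 38/1
  p_1/q_1 = 39/1
  p_2/q_2 = 77/2
  p_3/q_3 = 809/21
  p_4/q_4 = 886/23
q_3 = 21 ≤ 22 < 23 = q_4, so the answer is 809/21.

809/21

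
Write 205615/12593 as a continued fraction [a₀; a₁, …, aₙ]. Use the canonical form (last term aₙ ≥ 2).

[16; 3, 19, 2, 7, 14]

205615 = 16·12593 + 4127
12593 = 3·4127 + 212
4127 = 19·212 + 99
212 = 2·99 + 14
99 = 7·14 + 1
14 = 14·1 + 0  (stop)
So 205615/12593 = [16; 3, 19, 2, 7, 14].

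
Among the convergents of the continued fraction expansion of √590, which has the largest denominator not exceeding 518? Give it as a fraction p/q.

√590 = [24; 3, 2, 4, 2, 3, 48, …] (period length 6).
Convergents:
  p_0/q_0 = 24/1
  p_1/q_1 = 73/3
  p_2/q_2 = 170/7
  p_3/q_3 = 753/31
  p_4/q_4 = 1676/69
  p_5/q_5 = 5781/238
  p_6/q_6 = 279164/11493
q_5 = 238 ≤ 518 < 11493 = q_6, so the answer is 5781/238.

5781/238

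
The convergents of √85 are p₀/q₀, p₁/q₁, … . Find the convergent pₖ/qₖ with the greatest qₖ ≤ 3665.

27926/3029

√85 = [9; 4, 1, 1, 4, 18, …] (period length 5).
Convergents:
  p_0/q_0 = 9/1
  p_1/q_1 = 37/4
  p_2/q_2 = 46/5
  p_3/q_3 = 83/9
  p_4/q_4 = 378/41
  p_5/q_5 = 6887/747
  p_6/q_6 = 27926/3029
  p_7/q_7 = 34813/3776
q_6 = 3029 ≤ 3665 < 3776 = q_7, so the answer is 27926/3029.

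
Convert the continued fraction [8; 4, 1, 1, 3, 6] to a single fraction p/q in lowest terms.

1652/201

Using pₖ = aₖpₖ₋₁ + pₖ₋₂ and qₖ = aₖqₖ₋₁ + qₖ₋₂:
  k=0: a=8, p=8, q=1
  k=1: a=4, p=33, q=4
  k=2: a=1, p=41, q=5
  k=3: a=1, p=74, q=9
  k=4: a=3, p=263, q=32
  k=5: a=6, p=1652, q=201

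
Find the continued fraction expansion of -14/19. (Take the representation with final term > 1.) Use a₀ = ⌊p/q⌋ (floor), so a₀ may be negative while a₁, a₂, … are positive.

[-1; 3, 1, 4]

-14 = -1·19 + 5
19 = 3·5 + 4
5 = 1·4 + 1
4 = 4·1 + 0  (stop)
So -14/19 = [-1; 3, 1, 4].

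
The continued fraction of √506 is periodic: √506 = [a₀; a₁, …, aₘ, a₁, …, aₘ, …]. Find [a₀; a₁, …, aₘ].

a₀ = ⌊√506⌋ = 22.
With m₀=0, d₀=1 and mₖ₊₁ = dₖaₖ − mₖ, dₖ₊₁ = (n − mₖ₊₁²)/dₖ, aₖ₊₁ = ⌊(a₀+mₖ₊₁)/dₖ₊₁⌋:
  k=1: m=22, d=22, a=2
  k=2: m=22, d=1, a=44
d=1 and a=2a₀=44 at k=2, so the next step gives (m, d) = (22, 22) again — its k=1 value — and the period has length 2.

[22; 2, 44]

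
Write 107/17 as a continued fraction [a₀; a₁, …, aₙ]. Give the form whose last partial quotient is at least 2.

[6; 3, 2, 2]

107 = 6·17 + 5
17 = 3·5 + 2
5 = 2·2 + 1
2 = 2·1 + 0  (stop)
So 107/17 = [6; 3, 2, 2].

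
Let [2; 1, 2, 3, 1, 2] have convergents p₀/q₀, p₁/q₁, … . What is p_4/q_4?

35/13

Using pₖ = aₖpₖ₋₁ + pₖ₋₂, qₖ = aₖqₖ₋₁ + qₖ₋₂ (with p₋₁=1, p₋₂=0, q₋₁=0, q₋₂=1):
  k=0: a=2, p=2, q=1
  k=1: a=1, p=3, q=1
  k=2: a=2, p=8, q=3
  k=3: a=3, p=27, q=10
  k=4: a=1, p=35, q=13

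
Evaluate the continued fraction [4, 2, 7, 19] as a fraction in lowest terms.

1282/287

Fold from the inside: start with 19/1.
  7 + 1/19 = 134/19
  2 + 19/134 = 287/134
  4 + 134/287 = 1282/287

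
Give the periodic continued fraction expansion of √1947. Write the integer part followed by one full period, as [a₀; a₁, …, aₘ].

[44; 8, 88]

a₀ = ⌊√1947⌋ = 44.
With m₀=0, d₀=1 and mₖ₊₁ = dₖaₖ − mₖ, dₖ₊₁ = (n − mₖ₊₁²)/dₖ, aₖ₊₁ = ⌊(a₀+mₖ₊₁)/dₖ₊₁⌋:
  k=1: m=44, d=11, a=8
  k=2: m=44, d=1, a=88
d=1 and a=2a₀=88 at k=2, so the next step gives (m, d) = (44, 11) again — its k=1 value — and the period has length 2.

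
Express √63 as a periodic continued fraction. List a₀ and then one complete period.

a₀ = ⌊√63⌋ = 7.
With m₀=0, d₀=1 and mₖ₊₁ = dₖaₖ − mₖ, dₖ₊₁ = (n − mₖ₊₁²)/dₖ, aₖ₊₁ = ⌊(a₀+mₖ₊₁)/dₖ₊₁⌋:
  k=1: m=7, d=14, a=1
  k=2: m=7, d=1, a=14
d=1 and a=2a₀=14 at k=2, so the next step gives (m, d) = (7, 14) again — its k=1 value — and the period has length 2.

[7; 1, 14]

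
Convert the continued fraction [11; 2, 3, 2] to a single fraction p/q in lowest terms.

183/16

Fold from the inside: start with 2/1.
  3 + 1/2 = 7/2
  2 + 2/7 = 16/7
  11 + 7/16 = 183/16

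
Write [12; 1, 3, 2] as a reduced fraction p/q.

115/9

Using pₖ = aₖpₖ₋₁ + pₖ₋₂ and qₖ = aₖqₖ₋₁ + qₖ₋₂:
  k=0: a=12, p=12, q=1
  k=1: a=1, p=13, q=1
  k=2: a=3, p=51, q=4
  k=3: a=2, p=115, q=9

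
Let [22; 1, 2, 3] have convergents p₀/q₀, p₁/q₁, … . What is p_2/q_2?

Using pₖ = aₖpₖ₋₁ + pₖ₋₂, qₖ = aₖqₖ₋₁ + qₖ₋₂ (with p₋₁=1, p₋₂=0, q₋₁=0, q₋₂=1):
  k=0: a=22, p=22, q=1
  k=1: a=1, p=23, q=1
  k=2: a=2, p=68, q=3

68/3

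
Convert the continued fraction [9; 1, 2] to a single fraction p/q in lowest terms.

Fold from the inside: start with 2/1.
  1 + 1/2 = 3/2
  9 + 2/3 = 29/3

29/3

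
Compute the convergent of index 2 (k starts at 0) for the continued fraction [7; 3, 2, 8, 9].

51/7

Using pₖ = aₖpₖ₋₁ + pₖ₋₂, qₖ = aₖqₖ₋₁ + qₖ₋₂ (with p₋₁=1, p₋₂=0, q₋₁=0, q₋₂=1):
  k=0: a=7, p=7, q=1
  k=1: a=3, p=22, q=3
  k=2: a=2, p=51, q=7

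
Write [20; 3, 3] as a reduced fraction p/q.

203/10

Using pₖ = aₖpₖ₋₁ + pₖ₋₂ and qₖ = aₖqₖ₋₁ + qₖ₋₂:
  k=0: a=20, p=20, q=1
  k=1: a=3, p=61, q=3
  k=2: a=3, p=203, q=10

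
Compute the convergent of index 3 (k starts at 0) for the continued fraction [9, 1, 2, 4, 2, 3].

126/13

Using pₖ = aₖpₖ₋₁ + pₖ₋₂, qₖ = aₖqₖ₋₁ + qₖ₋₂ (with p₋₁=1, p₋₂=0, q₋₁=0, q₋₂=1):
  k=0: a=9, p=9, q=1
  k=1: a=1, p=10, q=1
  k=2: a=2, p=29, q=3
  k=3: a=4, p=126, q=13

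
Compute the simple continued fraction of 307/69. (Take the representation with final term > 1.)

[4; 2, 4, 2, 3]

307 = 4·69 + 31
69 = 2·31 + 7
31 = 4·7 + 3
7 = 2·3 + 1
3 = 3·1 + 0  (stop)
So 307/69 = [4; 2, 4, 2, 3].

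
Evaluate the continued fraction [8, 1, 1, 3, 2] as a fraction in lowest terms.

Using pₖ = aₖpₖ₋₁ + pₖ₋₂ and qₖ = aₖqₖ₋₁ + qₖ₋₂:
  k=0: a=8, p=8, q=1
  k=1: a=1, p=9, q=1
  k=2: a=1, p=17, q=2
  k=3: a=3, p=60, q=7
  k=4: a=2, p=137, q=16

137/16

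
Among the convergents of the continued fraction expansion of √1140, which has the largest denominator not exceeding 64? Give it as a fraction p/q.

1857/55

√1140 = [33; 1, 3, 4, 3, 1, 66, …] (period length 6).
Convergents:
  p_0/q_0 = 33/1
  p_1/q_1 = 34/1
  p_2/q_2 = 135/4
  p_3/q_3 = 574/17
  p_4/q_4 = 1857/55
  p_5/q_5 = 2431/72
q_4 = 55 ≤ 64 < 72 = q_5, so the answer is 1857/55.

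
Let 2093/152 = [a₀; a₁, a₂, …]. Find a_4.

2093 = 13·152 + 117   →  a_0 = 13
152 = 1·117 + 35   →  a_1 = 1
117 = 3·35 + 12   →  a_2 = 3
35 = 2·12 + 11   →  a_3 = 2
12 = 1·11 + 1   →  a_4 = 1

1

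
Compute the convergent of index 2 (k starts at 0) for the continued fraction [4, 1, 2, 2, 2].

14/3

Using pₖ = aₖpₖ₋₁ + pₖ₋₂, qₖ = aₖqₖ₋₁ + qₖ₋₂ (with p₋₁=1, p₋₂=0, q₋₁=0, q₋₂=1):
  k=0: a=4, p=4, q=1
  k=1: a=1, p=5, q=1
  k=2: a=2, p=14, q=3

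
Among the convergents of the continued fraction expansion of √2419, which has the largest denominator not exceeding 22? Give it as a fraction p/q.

541/11

√2419 = [49; 5, 2, 5, 98, …] (period length 4).
Convergents:
  p_0/q_0 = 49/1
  p_1/q_1 = 246/5
  p_2/q_2 = 541/11
  p_3/q_3 = 2951/60
q_2 = 11 ≤ 22 < 60 = q_3, so the answer is 541/11.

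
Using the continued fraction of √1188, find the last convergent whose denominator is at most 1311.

√1188 = [34; 2, 7, 6, 7, 2, 68, …] (period length 6).
Convergents:
  p_0/q_0 = 34/1
  p_1/q_1 = 69/2
  p_2/q_2 = 517/15
  p_3/q_3 = 3171/92
  p_4/q_4 = 22714/659
  p_5/q_5 = 48599/1410
q_4 = 659 ≤ 1311 < 1410 = q_5, so the answer is 22714/659.

22714/659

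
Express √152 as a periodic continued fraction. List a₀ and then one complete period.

a₀ = ⌊√152⌋ = 12.
With m₀=0, d₀=1 and mₖ₊₁ = dₖaₖ − mₖ, dₖ₊₁ = (n − mₖ₊₁²)/dₖ, aₖ₊₁ = ⌊(a₀+mₖ₊₁)/dₖ₊₁⌋:
  k=1: m=12, d=8, a=3
  k=2: m=12, d=1, a=24
d=1 and a=2a₀=24 at k=2, so the next step gives (m, d) = (12, 8) again — its k=1 value — and the period has length 2.

[12; 3, 24]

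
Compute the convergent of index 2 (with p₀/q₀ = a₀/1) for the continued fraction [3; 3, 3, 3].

33/10

Using pₖ = aₖpₖ₋₁ + pₖ₋₂, qₖ = aₖqₖ₋₁ + qₖ₋₂ (with p₋₁=1, p₋₂=0, q₋₁=0, q₋₂=1):
  k=0: a=3, p=3, q=1
  k=1: a=3, p=10, q=3
  k=2: a=3, p=33, q=10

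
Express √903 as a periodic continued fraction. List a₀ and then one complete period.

[30; 20, 60]

a₀ = ⌊√903⌋ = 30.
With m₀=0, d₀=1 and mₖ₊₁ = dₖaₖ − mₖ, dₖ₊₁ = (n − mₖ₊₁²)/dₖ, aₖ₊₁ = ⌊(a₀+mₖ₊₁)/dₖ₊₁⌋:
  k=1: m=30, d=3, a=20
  k=2: m=30, d=1, a=60
d=1 and a=2a₀=60 at k=2, so the next step gives (m, d) = (30, 3) again — its k=1 value — and the period has length 2.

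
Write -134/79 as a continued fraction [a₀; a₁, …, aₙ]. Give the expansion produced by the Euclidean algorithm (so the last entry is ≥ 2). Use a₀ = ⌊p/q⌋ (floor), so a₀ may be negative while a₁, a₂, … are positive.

-134 = -2×79 + 24
79 = 3×24 + 7
24 = 3×7 + 3
7 = 2×3 + 1
3 = 3×1 + 0  (stop)
So -134/79 = [-2; 3, 3, 2, 3].

[-2; 3, 3, 2, 3]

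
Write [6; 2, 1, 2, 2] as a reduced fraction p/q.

Fold from the inside: start with 2/1.
  2 + 1/2 = 5/2
  1 + 2/5 = 7/5
  2 + 5/7 = 19/7
  6 + 7/19 = 121/19

121/19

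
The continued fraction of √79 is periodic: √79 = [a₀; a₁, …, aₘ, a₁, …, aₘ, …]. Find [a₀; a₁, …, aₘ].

[8; 1, 7, 1, 16]

a₀ = ⌊√79⌋ = 8.
With m₀=0, d₀=1 and mₖ₊₁ = dₖaₖ − mₖ, dₖ₊₁ = (n − mₖ₊₁²)/dₖ, aₖ₊₁ = ⌊(a₀+mₖ₊₁)/dₖ₊₁⌋:
  k=1: m=8, d=15, a=1
  k=2: m=7, d=2, a=7
  k=3: m=7, d=15, a=1
  k=4: m=8, d=1, a=16
d=1 and a=2a₀=16 at k=4, so the next step gives (m, d) = (8, 15) again — its k=1 value — and the period has length 4.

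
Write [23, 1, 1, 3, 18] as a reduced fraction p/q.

3017/128

Using pₖ = aₖpₖ₋₁ + pₖ₋₂ and qₖ = aₖqₖ₋₁ + qₖ₋₂:
  k=0: a=23, p=23, q=1
  k=1: a=1, p=24, q=1
  k=2: a=1, p=47, q=2
  k=3: a=3, p=165, q=7
  k=4: a=18, p=3017, q=128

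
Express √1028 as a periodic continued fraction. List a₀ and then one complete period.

[32; 16, 64]

a₀ = ⌊√1028⌋ = 32.
With m₀=0, d₀=1 and mₖ₊₁ = dₖaₖ − mₖ, dₖ₊₁ = (n − mₖ₊₁²)/dₖ, aₖ₊₁ = ⌊(a₀+mₖ₊₁)/dₖ₊₁⌋:
  k=1: m=32, d=4, a=16
  k=2: m=32, d=1, a=64
d=1 and a=2a₀=64 at k=2, so the next step gives (m, d) = (32, 4) again — its k=1 value — and the period has length 2.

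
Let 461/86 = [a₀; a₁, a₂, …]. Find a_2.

1

461 = 5·86 + 31   →  a_0 = 5
86 = 2·31 + 24   →  a_1 = 2
31 = 1·24 + 7   →  a_2 = 1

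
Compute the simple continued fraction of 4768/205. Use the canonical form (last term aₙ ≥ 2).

[23; 3, 1, 6, 1, 1, 3]

4768 = 23×205 + 53
205 = 3×53 + 46
53 = 1×46 + 7
46 = 6×7 + 4
7 = 1×4 + 3
4 = 1×3 + 1
3 = 3×1 + 0  (stop)
So 4768/205 = [23; 3, 1, 6, 1, 1, 3].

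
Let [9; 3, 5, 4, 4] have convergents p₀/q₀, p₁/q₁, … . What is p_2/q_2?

149/16

Using pₖ = aₖpₖ₋₁ + pₖ₋₂, qₖ = aₖqₖ₋₁ + qₖ₋₂ (with p₋₁=1, p₋₂=0, q₋₁=0, q₋₂=1):
  k=0: a=9, p=9, q=1
  k=1: a=3, p=28, q=3
  k=2: a=5, p=149, q=16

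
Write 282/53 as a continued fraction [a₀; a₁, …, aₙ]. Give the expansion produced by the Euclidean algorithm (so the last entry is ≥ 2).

282 = 5×53 + 17
53 = 3×17 + 2
17 = 8×2 + 1
2 = 2×1 + 0  (stop)
So 282/53 = [5; 3, 8, 2].

[5; 3, 8, 2]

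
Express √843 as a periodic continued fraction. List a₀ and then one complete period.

[29; 29, 58]

a₀ = ⌊√843⌋ = 29.
With m₀=0, d₀=1 and mₖ₊₁ = dₖaₖ − mₖ, dₖ₊₁ = (n − mₖ₊₁²)/dₖ, aₖ₊₁ = ⌊(a₀+mₖ₊₁)/dₖ₊₁⌋:
  k=1: m=29, d=2, a=29
  k=2: m=29, d=1, a=58
d=1 and a=2a₀=58 at k=2, so the next step gives (m, d) = (29, 2) again — its k=1 value — and the period has length 2.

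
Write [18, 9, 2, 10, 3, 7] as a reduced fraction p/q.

81674/4511

Using pₖ = aₖpₖ₋₁ + pₖ₋₂ and qₖ = aₖqₖ₋₁ + qₖ₋₂:
  k=0: a=18, p=18, q=1
  k=1: a=9, p=163, q=9
  k=2: a=2, p=344, q=19
  k=3: a=10, p=3603, q=199
  k=4: a=3, p=11153, q=616
  k=5: a=7, p=81674, q=4511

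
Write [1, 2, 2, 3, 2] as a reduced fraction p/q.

Fold from the inside: start with 2/1.
  3 + 1/2 = 7/2
  2 + 2/7 = 16/7
  2 + 7/16 = 39/16
  1 + 16/39 = 55/39

55/39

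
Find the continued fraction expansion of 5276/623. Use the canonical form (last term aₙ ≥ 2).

[8; 2, 7, 2, 19]

5276 = 8×623 + 292
623 = 2×292 + 39
292 = 7×39 + 19
39 = 2×19 + 1
19 = 19×1 + 0  (stop)
So 5276/623 = [8; 2, 7, 2, 19].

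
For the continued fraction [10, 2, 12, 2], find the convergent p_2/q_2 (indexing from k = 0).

262/25

Using pₖ = aₖpₖ₋₁ + pₖ₋₂, qₖ = aₖqₖ₋₁ + qₖ₋₂ (with p₋₁=1, p₋₂=0, q₋₁=0, q₋₂=1):
  k=0: a=10, p=10, q=1
  k=1: a=2, p=21, q=2
  k=2: a=12, p=262, q=25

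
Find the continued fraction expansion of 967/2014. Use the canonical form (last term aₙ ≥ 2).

967 = 0×2014 + 967
2014 = 2×967 + 80
967 = 12×80 + 7
80 = 11×7 + 3
7 = 2×3 + 1
3 = 3×1 + 0  (stop)
So 967/2014 = [0; 2, 12, 11, 2, 3].

[0; 2, 12, 11, 2, 3]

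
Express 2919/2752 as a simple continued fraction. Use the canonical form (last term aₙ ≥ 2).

[1; 16, 2, 11, 2, 3]

2919 = 1*2752 + 167
2752 = 16*167 + 80
167 = 2*80 + 7
80 = 11*7 + 3
7 = 2*3 + 1
3 = 3*1 + 0  (stop)
So 2919/2752 = [1; 16, 2, 11, 2, 3].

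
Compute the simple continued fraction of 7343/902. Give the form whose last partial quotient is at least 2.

7343 = 8*902 + 127
902 = 7*127 + 13
127 = 9*13 + 10
13 = 1*10 + 3
10 = 3*3 + 1
3 = 3*1 + 0  (stop)
So 7343/902 = [8; 7, 9, 1, 3, 3].

[8; 7, 9, 1, 3, 3]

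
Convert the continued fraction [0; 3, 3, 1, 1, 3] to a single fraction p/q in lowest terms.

25/82

Using pₖ = aₖpₖ₋₁ + pₖ₋₂ and qₖ = aₖqₖ₋₁ + qₖ₋₂:
  k=0: a=0, p=0, q=1
  k=1: a=3, p=1, q=3
  k=2: a=3, p=3, q=10
  k=3: a=1, p=4, q=13
  k=4: a=1, p=7, q=23
  k=5: a=3, p=25, q=82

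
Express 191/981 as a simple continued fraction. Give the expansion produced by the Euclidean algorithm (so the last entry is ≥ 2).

[0; 5, 7, 2, 1, 8]

191 = 0×981 + 191
981 = 5×191 + 26
191 = 7×26 + 9
26 = 2×9 + 8
9 = 1×8 + 1
8 = 8×1 + 0  (stop)
So 191/981 = [0; 5, 7, 2, 1, 8].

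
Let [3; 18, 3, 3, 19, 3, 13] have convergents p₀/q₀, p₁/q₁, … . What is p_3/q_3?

559/183

Using pₖ = aₖpₖ₋₁ + pₖ₋₂, qₖ = aₖqₖ₋₁ + qₖ₋₂ (with p₋₁=1, p₋₂=0, q₋₁=0, q₋₂=1):
  k=0: a=3, p=3, q=1
  k=1: a=18, p=55, q=18
  k=2: a=3, p=168, q=55
  k=3: a=3, p=559, q=183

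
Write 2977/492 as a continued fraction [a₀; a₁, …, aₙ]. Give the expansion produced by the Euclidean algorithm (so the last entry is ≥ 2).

[6; 19, 1, 2, 8]

2977 = 6·492 + 25
492 = 19·25 + 17
25 = 1·17 + 8
17 = 2·8 + 1
8 = 8·1 + 0  (stop)
So 2977/492 = [6; 19, 1, 2, 8].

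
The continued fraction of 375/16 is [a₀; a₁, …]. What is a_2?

3

375 = 23·16 + 7   →  a_0 = 23
16 = 2·7 + 2   →  a_1 = 2
7 = 3·2 + 1   →  a_2 = 3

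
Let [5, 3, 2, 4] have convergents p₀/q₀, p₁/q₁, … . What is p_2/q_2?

37/7

Using pₖ = aₖpₖ₋₁ + pₖ₋₂, qₖ = aₖqₖ₋₁ + qₖ₋₂ (with p₋₁=1, p₋₂=0, q₋₁=0, q₋₂=1):
  k=0: a=5, p=5, q=1
  k=1: a=3, p=16, q=3
  k=2: a=2, p=37, q=7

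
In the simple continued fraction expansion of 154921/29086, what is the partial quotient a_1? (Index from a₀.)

3

154921 = 5·29086 + 9491   →  a_0 = 5
29086 = 3·9491 + 613   →  a_1 = 3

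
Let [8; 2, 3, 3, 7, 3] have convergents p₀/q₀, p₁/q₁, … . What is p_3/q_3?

Using pₖ = aₖpₖ₋₁ + pₖ₋₂, qₖ = aₖqₖ₋₁ + qₖ₋₂ (with p₋₁=1, p₋₂=0, q₋₁=0, q₋₂=1):
  k=0: a=8, p=8, q=1
  k=1: a=2, p=17, q=2
  k=2: a=3, p=59, q=7
  k=3: a=3, p=194, q=23

194/23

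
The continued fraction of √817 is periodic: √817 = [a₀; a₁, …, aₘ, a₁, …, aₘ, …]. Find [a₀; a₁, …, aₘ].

a₀ = ⌊√817⌋ = 28.
With m₀=0, d₀=1 and mₖ₊₁ = dₖaₖ − mₖ, dₖ₊₁ = (n − mₖ₊₁²)/dₖ, aₖ₊₁ = ⌊(a₀+mₖ₊₁)/dₖ₊₁⌋:
  k=1: m=28, d=33, a=1
  k=2: m=5, d=24, a=1
  k=3: m=19, d=19, a=2
  k=4: m=19, d=24, a=1
  k=5: m=5, d=33, a=1
  k=6: m=28, d=1, a=56
d=1 and a=2a₀=56 at k=6, so the next step gives (m, d) = (28, 33) again — its k=1 value — and the period has length 6.

[28; 1, 1, 2, 1, 1, 56]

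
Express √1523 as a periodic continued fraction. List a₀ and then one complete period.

[39; 39, 78]

a₀ = ⌊√1523⌋ = 39.
With m₀=0, d₀=1 and mₖ₊₁ = dₖaₖ − mₖ, dₖ₊₁ = (n − mₖ₊₁²)/dₖ, aₖ₊₁ = ⌊(a₀+mₖ₊₁)/dₖ₊₁⌋:
  k=1: m=39, d=2, a=39
  k=2: m=39, d=1, a=78
d=1 and a=2a₀=78 at k=2, so the next step gives (m, d) = (39, 2) again — its k=1 value — and the period has length 2.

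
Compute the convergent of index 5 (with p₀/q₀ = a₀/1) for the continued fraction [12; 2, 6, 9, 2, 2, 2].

7739/621

Using pₖ = aₖpₖ₋₁ + pₖ₋₂, qₖ = aₖqₖ₋₁ + qₖ₋₂ (with p₋₁=1, p₋₂=0, q₋₁=0, q₋₂=1):
  k=0: a=12, p=12, q=1
  k=1: a=2, p=25, q=2
  k=2: a=6, p=162, q=13
  k=3: a=9, p=1483, q=119
  k=4: a=2, p=3128, q=251
  k=5: a=2, p=7739, q=621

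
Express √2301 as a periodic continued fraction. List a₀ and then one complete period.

a₀ = ⌊√2301⌋ = 47.
With m₀=0, d₀=1 and mₖ₊₁ = dₖaₖ − mₖ, dₖ₊₁ = (n − mₖ₊₁²)/dₖ, aₖ₊₁ = ⌊(a₀+mₖ₊₁)/dₖ₊₁⌋:
  k=1: m=47, d=92, a=1
  k=2: m=45, d=3, a=30
  k=3: m=45, d=92, a=1
  k=4: m=47, d=1, a=94
d=1 and a=2a₀=94 at k=4, so the next step gives (m, d) = (47, 92) again — its k=1 value — and the period has length 4.

[47; 1, 30, 1, 94]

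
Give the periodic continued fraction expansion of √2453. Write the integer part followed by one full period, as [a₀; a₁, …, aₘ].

a₀ = ⌊√2453⌋ = 49.
With m₀=0, d₀=1 and mₖ₊₁ = dₖaₖ − mₖ, dₖ₊₁ = (n − mₖ₊₁²)/dₖ, aₖ₊₁ = ⌊(a₀+mₖ₊₁)/dₖ₊₁⌋:
  k=1: m=49, d=52, a=1
  k=2: m=3, d=47, a=1
  k=3: m=44, d=11, a=8
  k=4: m=44, d=47, a=1
  k=5: m=3, d=52, a=1
  k=6: m=49, d=1, a=98
d=1 and a=2a₀=98 at k=6, so the next step gives (m, d) = (49, 52) again — its k=1 value — and the period has length 6.

[49; 1, 1, 8, 1, 1, 98]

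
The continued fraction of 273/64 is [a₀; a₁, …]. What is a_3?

273 = 4·64 + 17   →  a_0 = 4
64 = 3·17 + 13   →  a_1 = 3
17 = 1·13 + 4   →  a_2 = 1
13 = 3·4 + 1   →  a_3 = 3

3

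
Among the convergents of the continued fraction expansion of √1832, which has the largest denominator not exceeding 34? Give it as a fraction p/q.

√1832 = [42; 1, 4, 21, 4, 1, 84, …] (period length 6).
Convergents:
  p_0/q_0 = 42/1
  p_1/q_1 = 43/1
  p_2/q_2 = 214/5
  p_3/q_3 = 4537/106
q_2 = 5 ≤ 34 < 106 = q_3, so the answer is 214/5.

214/5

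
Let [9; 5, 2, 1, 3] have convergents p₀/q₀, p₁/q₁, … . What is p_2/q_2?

101/11

Using pₖ = aₖpₖ₋₁ + pₖ₋₂, qₖ = aₖqₖ₋₁ + qₖ₋₂ (with p₋₁=1, p₋₂=0, q₋₁=0, q₋₂=1):
  k=0: a=9, p=9, q=1
  k=1: a=5, p=46, q=5
  k=2: a=2, p=101, q=11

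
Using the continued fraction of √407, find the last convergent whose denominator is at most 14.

121/6

√407 = [20; 5, 1, 2, 1, 5, 40, …] (period length 6).
Convergents:
  p_0/q_0 = 20/1
  p_1/q_1 = 101/5
  p_2/q_2 = 121/6
  p_3/q_3 = 343/17
q_2 = 6 ≤ 14 < 17 = q_3, so the answer is 121/6.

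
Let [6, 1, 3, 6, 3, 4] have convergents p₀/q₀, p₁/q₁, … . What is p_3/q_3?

Using pₖ = aₖpₖ₋₁ + pₖ₋₂, qₖ = aₖqₖ₋₁ + qₖ₋₂ (with p₋₁=1, p₋₂=0, q₋₁=0, q₋₂=1):
  k=0: a=6, p=6, q=1
  k=1: a=1, p=7, q=1
  k=2: a=3, p=27, q=4
  k=3: a=6, p=169, q=25

169/25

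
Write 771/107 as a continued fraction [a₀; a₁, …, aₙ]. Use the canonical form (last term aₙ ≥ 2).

771 = 7·107 + 22
107 = 4·22 + 19
22 = 1·19 + 3
19 = 6·3 + 1
3 = 3·1 + 0  (stop)
So 771/107 = [7; 4, 1, 6, 3].

[7; 4, 1, 6, 3]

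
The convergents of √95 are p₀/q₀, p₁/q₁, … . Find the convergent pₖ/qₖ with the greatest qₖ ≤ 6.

39/4

√95 = [9; 1, 2, 1, 18, …] (period length 4).
Convergents:
  p_0/q_0 = 9/1
  p_1/q_1 = 10/1
  p_2/q_2 = 29/3
  p_3/q_3 = 39/4
  p_4/q_4 = 731/75
q_3 = 4 ≤ 6 < 75 = q_4, so the answer is 39/4.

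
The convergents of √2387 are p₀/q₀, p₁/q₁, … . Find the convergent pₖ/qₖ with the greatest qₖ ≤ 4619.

200460/4103

√2387 = [48; 1, 5, 1, 96, …] (period length 4).
Convergents:
  p_0/q_0 = 48/1
  p_1/q_1 = 49/1
  p_2/q_2 = 293/6
  p_3/q_3 = 342/7
  p_4/q_4 = 33125/678
  p_5/q_5 = 33467/685
  p_6/q_6 = 200460/4103
  p_7/q_7 = 233927/4788
q_6 = 4103 ≤ 4619 < 4788 = q_7, so the answer is 200460/4103.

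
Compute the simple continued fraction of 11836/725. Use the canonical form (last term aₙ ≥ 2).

[16; 3, 13, 1, 7, 2]

11836 = 16·725 + 236
725 = 3·236 + 17
236 = 13·17 + 15
17 = 1·15 + 2
15 = 7·2 + 1
2 = 2·1 + 0  (stop)
So 11836/725 = [16; 3, 13, 1, 7, 2].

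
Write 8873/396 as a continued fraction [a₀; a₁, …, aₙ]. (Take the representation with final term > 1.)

[22; 2, 2, 5, 1, 2, 4]

8873 = 22×396 + 161
396 = 2×161 + 74
161 = 2×74 + 13
74 = 5×13 + 9
13 = 1×9 + 4
9 = 2×4 + 1
4 = 4×1 + 0  (stop)
So 8873/396 = [22; 2, 2, 5, 1, 2, 4].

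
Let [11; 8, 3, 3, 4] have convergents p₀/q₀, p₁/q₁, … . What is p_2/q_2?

Using pₖ = aₖpₖ₋₁ + pₖ₋₂, qₖ = aₖqₖ₋₁ + qₖ₋₂ (with p₋₁=1, p₋₂=0, q₋₁=0, q₋₂=1):
  k=0: a=11, p=11, q=1
  k=1: a=8, p=89, q=8
  k=2: a=3, p=278, q=25

278/25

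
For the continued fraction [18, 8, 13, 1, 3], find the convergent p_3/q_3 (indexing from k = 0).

2048/113

Using pₖ = aₖpₖ₋₁ + pₖ₋₂, qₖ = aₖqₖ₋₁ + qₖ₋₂ (with p₋₁=1, p₋₂=0, q₋₁=0, q₋₂=1):
  k=0: a=18, p=18, q=1
  k=1: a=8, p=145, q=8
  k=2: a=13, p=1903, q=105
  k=3: a=1, p=2048, q=113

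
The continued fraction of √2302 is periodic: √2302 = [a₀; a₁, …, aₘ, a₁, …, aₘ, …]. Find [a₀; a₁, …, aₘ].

a₀ = ⌊√2302⌋ = 47.
With m₀=0, d₀=1 and mₖ₊₁ = dₖaₖ − mₖ, dₖ₊₁ = (n − mₖ₊₁²)/dₖ, aₖ₊₁ = ⌊(a₀+mₖ₊₁)/dₖ₊₁⌋:
  k=1: m=47, d=93, a=1
  k=2: m=46, d=2, a=46
  k=3: m=46, d=93, a=1
  k=4: m=47, d=1, a=94
d=1 and a=2a₀=94 at k=4, so the next step gives (m, d) = (47, 93) again — its k=1 value — and the period has length 4.

[47; 1, 46, 1, 94]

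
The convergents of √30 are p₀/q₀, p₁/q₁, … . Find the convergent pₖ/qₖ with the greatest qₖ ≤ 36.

√30 = [5; 2, 10, …] (period length 2).
Convergents:
  p_0/q_0 = 5/1
  p_1/q_1 = 11/2
  p_2/q_2 = 115/21
  p_3/q_3 = 241/44
q_2 = 21 ≤ 36 < 44 = q_3, so the answer is 115/21.

115/21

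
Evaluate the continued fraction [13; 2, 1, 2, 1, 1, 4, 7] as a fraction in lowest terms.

Using pₖ = aₖpₖ₋₁ + pₖ₋₂ and qₖ = aₖqₖ₋₁ + qₖ₋₂:
  k=0: a=13, p=13, q=1
  k=1: a=2, p=27, q=2
  k=2: a=1, p=40, q=3
  k=3: a=2, p=107, q=8
  k=4: a=1, p=147, q=11
  k=5: a=1, p=254, q=19
  k=6: a=4, p=1163, q=87
  k=7: a=7, p=8395, q=628

8395/628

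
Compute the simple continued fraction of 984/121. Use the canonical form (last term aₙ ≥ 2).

[8; 7, 1, 1, 3, 2]

984 = 8·121 + 16
121 = 7·16 + 9
16 = 1·9 + 7
9 = 1·7 + 2
7 = 3·2 + 1
2 = 2·1 + 0  (stop)
So 984/121 = [8; 7, 1, 1, 3, 2].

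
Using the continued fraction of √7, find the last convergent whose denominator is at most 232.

√7 = [2; 1, 1, 1, 4, …] (period length 4).
Convergents:
  p_0/q_0 = 2/1
  p_1/q_1 = 3/1
  p_2/q_2 = 5/2
  p_3/q_3 = 8/3
  p_4/q_4 = 37/14
  p_5/q_5 = 45/17
  p_6/q_6 = 82/31
  p_7/q_7 = 127/48
  p_8/q_8 = 590/223
  p_9/q_9 = 717/271
q_8 = 223 ≤ 232 < 271 = q_9, so the answer is 590/223.

590/223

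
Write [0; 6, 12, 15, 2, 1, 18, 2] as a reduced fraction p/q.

21283/129462

Using pₖ = aₖpₖ₋₁ + pₖ₋₂ and qₖ = aₖqₖ₋₁ + qₖ₋₂:
  k=0: a=0, p=0, q=1
  k=1: a=6, p=1, q=6
  k=2: a=12, p=12, q=73
  k=3: a=15, p=181, q=1101
  k=4: a=2, p=374, q=2275
  k=5: a=1, p=555, q=3376
  k=6: a=18, p=10364, q=63043
  k=7: a=2, p=21283, q=129462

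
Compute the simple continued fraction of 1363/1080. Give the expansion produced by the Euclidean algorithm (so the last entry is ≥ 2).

[1; 3, 1, 4, 2, 3, 1, 5]

1363 = 1*1080 + 283
1080 = 3*283 + 231
283 = 1*231 + 52
231 = 4*52 + 23
52 = 2*23 + 6
23 = 3*6 + 5
6 = 1*5 + 1
5 = 5*1 + 0  (stop)
So 1363/1080 = [1; 3, 1, 4, 2, 3, 1, 5].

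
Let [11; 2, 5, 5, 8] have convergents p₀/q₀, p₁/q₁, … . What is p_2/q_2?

126/11

Using pₖ = aₖpₖ₋₁ + pₖ₋₂, qₖ = aₖqₖ₋₁ + qₖ₋₂ (with p₋₁=1, p₋₂=0, q₋₁=0, q₋₂=1):
  k=0: a=11, p=11, q=1
  k=1: a=2, p=23, q=2
  k=2: a=5, p=126, q=11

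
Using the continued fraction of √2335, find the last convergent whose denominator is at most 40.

1353/28

√2335 = [48; 3, 9, 3, 96, …] (period length 4).
Convergents:
  p_0/q_0 = 48/1
  p_1/q_1 = 145/3
  p_2/q_2 = 1353/28
  p_3/q_3 = 4204/87
q_2 = 28 ≤ 40 < 87 = q_3, so the answer is 1353/28.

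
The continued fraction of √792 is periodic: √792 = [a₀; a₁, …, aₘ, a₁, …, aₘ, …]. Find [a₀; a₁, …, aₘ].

a₀ = ⌊√792⌋ = 28.
With m₀=0, d₀=1 and mₖ₊₁ = dₖaₖ − mₖ, dₖ₊₁ = (n − mₖ₊₁²)/dₖ, aₖ₊₁ = ⌊(a₀+mₖ₊₁)/dₖ₊₁⌋:
  k=1: m=28, d=8, a=7
  k=2: m=28, d=1, a=56
d=1 and a=2a₀=56 at k=2, so the next step gives (m, d) = (28, 8) again — its k=1 value — and the period has length 2.

[28; 7, 56]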